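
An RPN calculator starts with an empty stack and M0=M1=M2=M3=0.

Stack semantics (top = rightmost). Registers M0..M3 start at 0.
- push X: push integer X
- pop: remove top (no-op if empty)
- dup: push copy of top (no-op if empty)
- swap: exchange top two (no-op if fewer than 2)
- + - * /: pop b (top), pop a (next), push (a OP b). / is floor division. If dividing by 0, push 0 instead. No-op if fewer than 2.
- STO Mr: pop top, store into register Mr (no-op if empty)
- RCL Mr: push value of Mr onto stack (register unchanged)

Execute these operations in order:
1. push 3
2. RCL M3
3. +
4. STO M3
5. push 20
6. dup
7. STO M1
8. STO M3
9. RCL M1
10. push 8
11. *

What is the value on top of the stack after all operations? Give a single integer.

Answer: 160

Derivation:
After op 1 (push 3): stack=[3] mem=[0,0,0,0]
After op 2 (RCL M3): stack=[3,0] mem=[0,0,0,0]
After op 3 (+): stack=[3] mem=[0,0,0,0]
After op 4 (STO M3): stack=[empty] mem=[0,0,0,3]
After op 5 (push 20): stack=[20] mem=[0,0,0,3]
After op 6 (dup): stack=[20,20] mem=[0,0,0,3]
After op 7 (STO M1): stack=[20] mem=[0,20,0,3]
After op 8 (STO M3): stack=[empty] mem=[0,20,0,20]
After op 9 (RCL M1): stack=[20] mem=[0,20,0,20]
After op 10 (push 8): stack=[20,8] mem=[0,20,0,20]
After op 11 (*): stack=[160] mem=[0,20,0,20]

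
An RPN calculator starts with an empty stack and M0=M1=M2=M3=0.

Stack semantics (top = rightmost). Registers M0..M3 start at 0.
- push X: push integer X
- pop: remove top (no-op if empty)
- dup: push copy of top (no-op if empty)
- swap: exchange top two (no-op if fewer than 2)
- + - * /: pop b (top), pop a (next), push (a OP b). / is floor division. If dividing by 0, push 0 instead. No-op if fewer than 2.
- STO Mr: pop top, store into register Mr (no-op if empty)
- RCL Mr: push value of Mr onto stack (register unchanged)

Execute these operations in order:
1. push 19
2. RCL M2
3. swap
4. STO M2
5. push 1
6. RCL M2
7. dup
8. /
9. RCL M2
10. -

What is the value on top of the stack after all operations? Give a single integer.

After op 1 (push 19): stack=[19] mem=[0,0,0,0]
After op 2 (RCL M2): stack=[19,0] mem=[0,0,0,0]
After op 3 (swap): stack=[0,19] mem=[0,0,0,0]
After op 4 (STO M2): stack=[0] mem=[0,0,19,0]
After op 5 (push 1): stack=[0,1] mem=[0,0,19,0]
After op 6 (RCL M2): stack=[0,1,19] mem=[0,0,19,0]
After op 7 (dup): stack=[0,1,19,19] mem=[0,0,19,0]
After op 8 (/): stack=[0,1,1] mem=[0,0,19,0]
After op 9 (RCL M2): stack=[0,1,1,19] mem=[0,0,19,0]
After op 10 (-): stack=[0,1,-18] mem=[0,0,19,0]

Answer: -18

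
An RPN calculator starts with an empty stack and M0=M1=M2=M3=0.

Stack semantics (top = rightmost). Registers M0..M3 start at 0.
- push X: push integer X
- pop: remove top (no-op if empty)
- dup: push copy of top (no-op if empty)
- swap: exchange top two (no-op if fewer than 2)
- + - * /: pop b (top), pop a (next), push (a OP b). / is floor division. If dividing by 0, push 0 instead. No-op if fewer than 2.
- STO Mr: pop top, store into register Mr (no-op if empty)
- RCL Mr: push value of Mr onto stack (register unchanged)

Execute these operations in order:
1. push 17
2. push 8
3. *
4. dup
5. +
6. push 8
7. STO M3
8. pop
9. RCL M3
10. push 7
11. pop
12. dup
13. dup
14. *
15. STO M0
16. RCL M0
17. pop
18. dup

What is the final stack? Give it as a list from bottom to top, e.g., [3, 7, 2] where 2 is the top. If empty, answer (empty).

After op 1 (push 17): stack=[17] mem=[0,0,0,0]
After op 2 (push 8): stack=[17,8] mem=[0,0,0,0]
After op 3 (*): stack=[136] mem=[0,0,0,0]
After op 4 (dup): stack=[136,136] mem=[0,0,0,0]
After op 5 (+): stack=[272] mem=[0,0,0,0]
After op 6 (push 8): stack=[272,8] mem=[0,0,0,0]
After op 7 (STO M3): stack=[272] mem=[0,0,0,8]
After op 8 (pop): stack=[empty] mem=[0,0,0,8]
After op 9 (RCL M3): stack=[8] mem=[0,0,0,8]
After op 10 (push 7): stack=[8,7] mem=[0,0,0,8]
After op 11 (pop): stack=[8] mem=[0,0,0,8]
After op 12 (dup): stack=[8,8] mem=[0,0,0,8]
After op 13 (dup): stack=[8,8,8] mem=[0,0,0,8]
After op 14 (*): stack=[8,64] mem=[0,0,0,8]
After op 15 (STO M0): stack=[8] mem=[64,0,0,8]
After op 16 (RCL M0): stack=[8,64] mem=[64,0,0,8]
After op 17 (pop): stack=[8] mem=[64,0,0,8]
After op 18 (dup): stack=[8,8] mem=[64,0,0,8]

Answer: [8, 8]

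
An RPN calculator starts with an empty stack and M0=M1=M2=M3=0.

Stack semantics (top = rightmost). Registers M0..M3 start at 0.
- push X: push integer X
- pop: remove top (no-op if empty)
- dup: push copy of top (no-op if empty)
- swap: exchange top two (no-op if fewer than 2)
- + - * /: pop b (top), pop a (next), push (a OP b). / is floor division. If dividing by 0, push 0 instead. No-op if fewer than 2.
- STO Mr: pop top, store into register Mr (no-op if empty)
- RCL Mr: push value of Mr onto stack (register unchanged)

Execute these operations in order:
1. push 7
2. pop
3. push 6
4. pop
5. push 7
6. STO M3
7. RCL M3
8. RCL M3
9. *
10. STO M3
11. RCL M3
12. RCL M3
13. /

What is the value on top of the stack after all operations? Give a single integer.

After op 1 (push 7): stack=[7] mem=[0,0,0,0]
After op 2 (pop): stack=[empty] mem=[0,0,0,0]
After op 3 (push 6): stack=[6] mem=[0,0,0,0]
After op 4 (pop): stack=[empty] mem=[0,0,0,0]
After op 5 (push 7): stack=[7] mem=[0,0,0,0]
After op 6 (STO M3): stack=[empty] mem=[0,0,0,7]
After op 7 (RCL M3): stack=[7] mem=[0,0,0,7]
After op 8 (RCL M3): stack=[7,7] mem=[0,0,0,7]
After op 9 (*): stack=[49] mem=[0,0,0,7]
After op 10 (STO M3): stack=[empty] mem=[0,0,0,49]
After op 11 (RCL M3): stack=[49] mem=[0,0,0,49]
After op 12 (RCL M3): stack=[49,49] mem=[0,0,0,49]
After op 13 (/): stack=[1] mem=[0,0,0,49]

Answer: 1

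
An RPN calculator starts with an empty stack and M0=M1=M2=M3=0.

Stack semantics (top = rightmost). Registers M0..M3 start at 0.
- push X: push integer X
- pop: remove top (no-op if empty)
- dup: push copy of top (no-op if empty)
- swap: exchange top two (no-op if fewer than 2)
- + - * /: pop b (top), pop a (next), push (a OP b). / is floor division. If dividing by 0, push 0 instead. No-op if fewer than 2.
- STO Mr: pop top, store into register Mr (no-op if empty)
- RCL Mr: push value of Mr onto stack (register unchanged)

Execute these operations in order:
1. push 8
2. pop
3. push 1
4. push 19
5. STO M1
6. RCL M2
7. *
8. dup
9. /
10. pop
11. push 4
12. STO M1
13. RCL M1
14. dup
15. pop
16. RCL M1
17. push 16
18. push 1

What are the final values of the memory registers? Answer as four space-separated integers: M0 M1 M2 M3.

Answer: 0 4 0 0

Derivation:
After op 1 (push 8): stack=[8] mem=[0,0,0,0]
After op 2 (pop): stack=[empty] mem=[0,0,0,0]
After op 3 (push 1): stack=[1] mem=[0,0,0,0]
After op 4 (push 19): stack=[1,19] mem=[0,0,0,0]
After op 5 (STO M1): stack=[1] mem=[0,19,0,0]
After op 6 (RCL M2): stack=[1,0] mem=[0,19,0,0]
After op 7 (*): stack=[0] mem=[0,19,0,0]
After op 8 (dup): stack=[0,0] mem=[0,19,0,0]
After op 9 (/): stack=[0] mem=[0,19,0,0]
After op 10 (pop): stack=[empty] mem=[0,19,0,0]
After op 11 (push 4): stack=[4] mem=[0,19,0,0]
After op 12 (STO M1): stack=[empty] mem=[0,4,0,0]
After op 13 (RCL M1): stack=[4] mem=[0,4,0,0]
After op 14 (dup): stack=[4,4] mem=[0,4,0,0]
After op 15 (pop): stack=[4] mem=[0,4,0,0]
After op 16 (RCL M1): stack=[4,4] mem=[0,4,0,0]
After op 17 (push 16): stack=[4,4,16] mem=[0,4,0,0]
After op 18 (push 1): stack=[4,4,16,1] mem=[0,4,0,0]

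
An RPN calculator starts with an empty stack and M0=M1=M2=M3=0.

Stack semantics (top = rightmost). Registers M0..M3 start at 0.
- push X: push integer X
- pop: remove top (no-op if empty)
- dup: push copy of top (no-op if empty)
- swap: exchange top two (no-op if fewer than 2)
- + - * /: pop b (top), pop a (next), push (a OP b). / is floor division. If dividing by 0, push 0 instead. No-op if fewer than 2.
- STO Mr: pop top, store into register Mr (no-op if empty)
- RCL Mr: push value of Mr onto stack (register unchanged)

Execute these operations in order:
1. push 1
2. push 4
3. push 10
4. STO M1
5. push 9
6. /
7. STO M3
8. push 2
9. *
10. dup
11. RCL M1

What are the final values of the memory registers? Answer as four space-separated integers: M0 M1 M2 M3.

After op 1 (push 1): stack=[1] mem=[0,0,0,0]
After op 2 (push 4): stack=[1,4] mem=[0,0,0,0]
After op 3 (push 10): stack=[1,4,10] mem=[0,0,0,0]
After op 4 (STO M1): stack=[1,4] mem=[0,10,0,0]
After op 5 (push 9): stack=[1,4,9] mem=[0,10,0,0]
After op 6 (/): stack=[1,0] mem=[0,10,0,0]
After op 7 (STO M3): stack=[1] mem=[0,10,0,0]
After op 8 (push 2): stack=[1,2] mem=[0,10,0,0]
After op 9 (*): stack=[2] mem=[0,10,0,0]
After op 10 (dup): stack=[2,2] mem=[0,10,0,0]
After op 11 (RCL M1): stack=[2,2,10] mem=[0,10,0,0]

Answer: 0 10 0 0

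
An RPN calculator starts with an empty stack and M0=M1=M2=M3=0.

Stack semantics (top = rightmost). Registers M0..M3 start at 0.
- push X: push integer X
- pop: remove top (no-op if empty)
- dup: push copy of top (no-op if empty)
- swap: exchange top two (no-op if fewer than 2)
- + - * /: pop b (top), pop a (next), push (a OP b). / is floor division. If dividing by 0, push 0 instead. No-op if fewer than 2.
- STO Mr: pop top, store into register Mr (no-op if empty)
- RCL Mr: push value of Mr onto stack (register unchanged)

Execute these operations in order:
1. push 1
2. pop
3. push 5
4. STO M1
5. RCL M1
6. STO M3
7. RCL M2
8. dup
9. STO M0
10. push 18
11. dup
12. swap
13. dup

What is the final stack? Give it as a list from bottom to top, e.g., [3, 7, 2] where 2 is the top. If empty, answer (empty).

Answer: [0, 18, 18, 18]

Derivation:
After op 1 (push 1): stack=[1] mem=[0,0,0,0]
After op 2 (pop): stack=[empty] mem=[0,0,0,0]
After op 3 (push 5): stack=[5] mem=[0,0,0,0]
After op 4 (STO M1): stack=[empty] mem=[0,5,0,0]
After op 5 (RCL M1): stack=[5] mem=[0,5,0,0]
After op 6 (STO M3): stack=[empty] mem=[0,5,0,5]
After op 7 (RCL M2): stack=[0] mem=[0,5,0,5]
After op 8 (dup): stack=[0,0] mem=[0,5,0,5]
After op 9 (STO M0): stack=[0] mem=[0,5,0,5]
After op 10 (push 18): stack=[0,18] mem=[0,5,0,5]
After op 11 (dup): stack=[0,18,18] mem=[0,5,0,5]
After op 12 (swap): stack=[0,18,18] mem=[0,5,0,5]
After op 13 (dup): stack=[0,18,18,18] mem=[0,5,0,5]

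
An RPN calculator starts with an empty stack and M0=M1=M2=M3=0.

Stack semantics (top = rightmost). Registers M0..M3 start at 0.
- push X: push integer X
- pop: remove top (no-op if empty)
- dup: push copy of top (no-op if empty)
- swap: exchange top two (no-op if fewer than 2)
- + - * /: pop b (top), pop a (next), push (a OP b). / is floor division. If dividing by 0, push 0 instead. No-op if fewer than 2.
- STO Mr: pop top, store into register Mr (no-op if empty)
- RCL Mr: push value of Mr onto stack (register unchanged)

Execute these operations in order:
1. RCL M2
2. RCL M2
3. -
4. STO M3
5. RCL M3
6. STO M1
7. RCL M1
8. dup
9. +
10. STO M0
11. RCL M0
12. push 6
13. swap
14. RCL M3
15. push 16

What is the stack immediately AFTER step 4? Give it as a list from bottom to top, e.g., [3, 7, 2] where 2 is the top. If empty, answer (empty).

After op 1 (RCL M2): stack=[0] mem=[0,0,0,0]
After op 2 (RCL M2): stack=[0,0] mem=[0,0,0,0]
After op 3 (-): stack=[0] mem=[0,0,0,0]
After op 4 (STO M3): stack=[empty] mem=[0,0,0,0]

(empty)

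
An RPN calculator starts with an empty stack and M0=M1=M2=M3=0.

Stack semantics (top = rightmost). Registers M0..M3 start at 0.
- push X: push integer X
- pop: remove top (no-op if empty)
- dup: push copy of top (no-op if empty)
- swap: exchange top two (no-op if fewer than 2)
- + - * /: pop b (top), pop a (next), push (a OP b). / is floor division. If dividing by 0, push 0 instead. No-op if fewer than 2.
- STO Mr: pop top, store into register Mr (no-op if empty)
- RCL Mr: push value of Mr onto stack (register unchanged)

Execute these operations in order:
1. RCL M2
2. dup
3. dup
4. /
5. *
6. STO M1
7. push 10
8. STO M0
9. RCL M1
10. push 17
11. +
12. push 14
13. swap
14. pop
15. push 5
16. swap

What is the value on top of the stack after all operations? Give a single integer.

After op 1 (RCL M2): stack=[0] mem=[0,0,0,0]
After op 2 (dup): stack=[0,0] mem=[0,0,0,0]
After op 3 (dup): stack=[0,0,0] mem=[0,0,0,0]
After op 4 (/): stack=[0,0] mem=[0,0,0,0]
After op 5 (*): stack=[0] mem=[0,0,0,0]
After op 6 (STO M1): stack=[empty] mem=[0,0,0,0]
After op 7 (push 10): stack=[10] mem=[0,0,0,0]
After op 8 (STO M0): stack=[empty] mem=[10,0,0,0]
After op 9 (RCL M1): stack=[0] mem=[10,0,0,0]
After op 10 (push 17): stack=[0,17] mem=[10,0,0,0]
After op 11 (+): stack=[17] mem=[10,0,0,0]
After op 12 (push 14): stack=[17,14] mem=[10,0,0,0]
After op 13 (swap): stack=[14,17] mem=[10,0,0,0]
After op 14 (pop): stack=[14] mem=[10,0,0,0]
After op 15 (push 5): stack=[14,5] mem=[10,0,0,0]
After op 16 (swap): stack=[5,14] mem=[10,0,0,0]

Answer: 14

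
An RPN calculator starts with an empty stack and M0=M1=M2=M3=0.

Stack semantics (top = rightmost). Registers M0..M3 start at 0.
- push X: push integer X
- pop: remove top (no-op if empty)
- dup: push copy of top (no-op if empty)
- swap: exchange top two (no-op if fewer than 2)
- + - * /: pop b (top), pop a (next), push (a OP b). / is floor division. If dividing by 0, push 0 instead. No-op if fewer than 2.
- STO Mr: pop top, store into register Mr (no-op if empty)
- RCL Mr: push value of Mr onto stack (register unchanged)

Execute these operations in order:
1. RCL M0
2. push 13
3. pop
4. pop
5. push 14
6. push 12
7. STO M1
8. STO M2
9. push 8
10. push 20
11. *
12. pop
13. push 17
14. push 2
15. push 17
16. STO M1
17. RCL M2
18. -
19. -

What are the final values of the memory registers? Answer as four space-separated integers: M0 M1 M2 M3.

After op 1 (RCL M0): stack=[0] mem=[0,0,0,0]
After op 2 (push 13): stack=[0,13] mem=[0,0,0,0]
After op 3 (pop): stack=[0] mem=[0,0,0,0]
After op 4 (pop): stack=[empty] mem=[0,0,0,0]
After op 5 (push 14): stack=[14] mem=[0,0,0,0]
After op 6 (push 12): stack=[14,12] mem=[0,0,0,0]
After op 7 (STO M1): stack=[14] mem=[0,12,0,0]
After op 8 (STO M2): stack=[empty] mem=[0,12,14,0]
After op 9 (push 8): stack=[8] mem=[0,12,14,0]
After op 10 (push 20): stack=[8,20] mem=[0,12,14,0]
After op 11 (*): stack=[160] mem=[0,12,14,0]
After op 12 (pop): stack=[empty] mem=[0,12,14,0]
After op 13 (push 17): stack=[17] mem=[0,12,14,0]
After op 14 (push 2): stack=[17,2] mem=[0,12,14,0]
After op 15 (push 17): stack=[17,2,17] mem=[0,12,14,0]
After op 16 (STO M1): stack=[17,2] mem=[0,17,14,0]
After op 17 (RCL M2): stack=[17,2,14] mem=[0,17,14,0]
After op 18 (-): stack=[17,-12] mem=[0,17,14,0]
After op 19 (-): stack=[29] mem=[0,17,14,0]

Answer: 0 17 14 0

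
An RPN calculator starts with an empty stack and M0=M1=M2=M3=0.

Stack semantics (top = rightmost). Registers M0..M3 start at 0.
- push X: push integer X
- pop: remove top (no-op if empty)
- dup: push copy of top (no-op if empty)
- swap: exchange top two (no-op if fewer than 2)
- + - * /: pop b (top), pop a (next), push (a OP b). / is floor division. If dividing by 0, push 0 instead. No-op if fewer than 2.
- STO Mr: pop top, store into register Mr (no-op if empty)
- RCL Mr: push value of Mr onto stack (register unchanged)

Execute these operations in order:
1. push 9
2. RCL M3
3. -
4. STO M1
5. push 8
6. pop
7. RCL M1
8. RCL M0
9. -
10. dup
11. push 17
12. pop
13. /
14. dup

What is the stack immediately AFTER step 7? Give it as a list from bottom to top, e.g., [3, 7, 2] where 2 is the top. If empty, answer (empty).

After op 1 (push 9): stack=[9] mem=[0,0,0,0]
After op 2 (RCL M3): stack=[9,0] mem=[0,0,0,0]
After op 3 (-): stack=[9] mem=[0,0,0,0]
After op 4 (STO M1): stack=[empty] mem=[0,9,0,0]
After op 5 (push 8): stack=[8] mem=[0,9,0,0]
After op 6 (pop): stack=[empty] mem=[0,9,0,0]
After op 7 (RCL M1): stack=[9] mem=[0,9,0,0]

[9]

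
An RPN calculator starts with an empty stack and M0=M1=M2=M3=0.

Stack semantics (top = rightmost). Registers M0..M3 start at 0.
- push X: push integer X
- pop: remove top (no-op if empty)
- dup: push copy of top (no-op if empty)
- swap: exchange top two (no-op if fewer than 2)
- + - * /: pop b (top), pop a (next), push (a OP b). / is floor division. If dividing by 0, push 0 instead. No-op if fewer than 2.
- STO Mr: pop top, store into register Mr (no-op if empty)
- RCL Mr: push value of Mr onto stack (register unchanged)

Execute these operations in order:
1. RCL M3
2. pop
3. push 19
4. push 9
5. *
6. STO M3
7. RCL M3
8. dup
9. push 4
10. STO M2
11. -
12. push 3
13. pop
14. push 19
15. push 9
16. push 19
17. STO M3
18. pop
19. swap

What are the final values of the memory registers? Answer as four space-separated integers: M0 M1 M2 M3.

Answer: 0 0 4 19

Derivation:
After op 1 (RCL M3): stack=[0] mem=[0,0,0,0]
After op 2 (pop): stack=[empty] mem=[0,0,0,0]
After op 3 (push 19): stack=[19] mem=[0,0,0,0]
After op 4 (push 9): stack=[19,9] mem=[0,0,0,0]
After op 5 (*): stack=[171] mem=[0,0,0,0]
After op 6 (STO M3): stack=[empty] mem=[0,0,0,171]
After op 7 (RCL M3): stack=[171] mem=[0,0,0,171]
After op 8 (dup): stack=[171,171] mem=[0,0,0,171]
After op 9 (push 4): stack=[171,171,4] mem=[0,0,0,171]
After op 10 (STO M2): stack=[171,171] mem=[0,0,4,171]
After op 11 (-): stack=[0] mem=[0,0,4,171]
After op 12 (push 3): stack=[0,3] mem=[0,0,4,171]
After op 13 (pop): stack=[0] mem=[0,0,4,171]
After op 14 (push 19): stack=[0,19] mem=[0,0,4,171]
After op 15 (push 9): stack=[0,19,9] mem=[0,0,4,171]
After op 16 (push 19): stack=[0,19,9,19] mem=[0,0,4,171]
After op 17 (STO M3): stack=[0,19,9] mem=[0,0,4,19]
After op 18 (pop): stack=[0,19] mem=[0,0,4,19]
After op 19 (swap): stack=[19,0] mem=[0,0,4,19]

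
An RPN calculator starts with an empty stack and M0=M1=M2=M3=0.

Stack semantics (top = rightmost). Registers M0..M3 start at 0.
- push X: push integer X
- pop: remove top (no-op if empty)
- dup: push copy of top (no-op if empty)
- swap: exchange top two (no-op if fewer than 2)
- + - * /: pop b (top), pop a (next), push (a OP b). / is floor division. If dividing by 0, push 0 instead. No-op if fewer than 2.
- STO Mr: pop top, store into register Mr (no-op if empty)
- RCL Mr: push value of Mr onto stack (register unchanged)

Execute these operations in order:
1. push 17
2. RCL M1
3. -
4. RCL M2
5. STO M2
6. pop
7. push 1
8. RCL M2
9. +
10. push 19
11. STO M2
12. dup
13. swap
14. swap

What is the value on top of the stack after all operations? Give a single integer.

Answer: 1

Derivation:
After op 1 (push 17): stack=[17] mem=[0,0,0,0]
After op 2 (RCL M1): stack=[17,0] mem=[0,0,0,0]
After op 3 (-): stack=[17] mem=[0,0,0,0]
After op 4 (RCL M2): stack=[17,0] mem=[0,0,0,0]
After op 5 (STO M2): stack=[17] mem=[0,0,0,0]
After op 6 (pop): stack=[empty] mem=[0,0,0,0]
After op 7 (push 1): stack=[1] mem=[0,0,0,0]
After op 8 (RCL M2): stack=[1,0] mem=[0,0,0,0]
After op 9 (+): stack=[1] mem=[0,0,0,0]
After op 10 (push 19): stack=[1,19] mem=[0,0,0,0]
After op 11 (STO M2): stack=[1] mem=[0,0,19,0]
After op 12 (dup): stack=[1,1] mem=[0,0,19,0]
After op 13 (swap): stack=[1,1] mem=[0,0,19,0]
After op 14 (swap): stack=[1,1] mem=[0,0,19,0]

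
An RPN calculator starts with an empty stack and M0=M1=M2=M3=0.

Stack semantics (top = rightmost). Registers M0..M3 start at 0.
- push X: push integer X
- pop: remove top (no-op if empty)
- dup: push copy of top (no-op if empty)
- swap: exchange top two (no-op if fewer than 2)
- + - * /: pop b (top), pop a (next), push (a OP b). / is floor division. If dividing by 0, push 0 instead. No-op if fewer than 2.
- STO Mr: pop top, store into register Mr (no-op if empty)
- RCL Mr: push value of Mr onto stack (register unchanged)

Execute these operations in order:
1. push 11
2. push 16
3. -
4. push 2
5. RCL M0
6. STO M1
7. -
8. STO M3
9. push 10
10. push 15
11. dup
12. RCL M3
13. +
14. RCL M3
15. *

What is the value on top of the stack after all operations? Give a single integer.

After op 1 (push 11): stack=[11] mem=[0,0,0,0]
After op 2 (push 16): stack=[11,16] mem=[0,0,0,0]
After op 3 (-): stack=[-5] mem=[0,0,0,0]
After op 4 (push 2): stack=[-5,2] mem=[0,0,0,0]
After op 5 (RCL M0): stack=[-5,2,0] mem=[0,0,0,0]
After op 6 (STO M1): stack=[-5,2] mem=[0,0,0,0]
After op 7 (-): stack=[-7] mem=[0,0,0,0]
After op 8 (STO M3): stack=[empty] mem=[0,0,0,-7]
After op 9 (push 10): stack=[10] mem=[0,0,0,-7]
After op 10 (push 15): stack=[10,15] mem=[0,0,0,-7]
After op 11 (dup): stack=[10,15,15] mem=[0,0,0,-7]
After op 12 (RCL M3): stack=[10,15,15,-7] mem=[0,0,0,-7]
After op 13 (+): stack=[10,15,8] mem=[0,0,0,-7]
After op 14 (RCL M3): stack=[10,15,8,-7] mem=[0,0,0,-7]
After op 15 (*): stack=[10,15,-56] mem=[0,0,0,-7]

Answer: -56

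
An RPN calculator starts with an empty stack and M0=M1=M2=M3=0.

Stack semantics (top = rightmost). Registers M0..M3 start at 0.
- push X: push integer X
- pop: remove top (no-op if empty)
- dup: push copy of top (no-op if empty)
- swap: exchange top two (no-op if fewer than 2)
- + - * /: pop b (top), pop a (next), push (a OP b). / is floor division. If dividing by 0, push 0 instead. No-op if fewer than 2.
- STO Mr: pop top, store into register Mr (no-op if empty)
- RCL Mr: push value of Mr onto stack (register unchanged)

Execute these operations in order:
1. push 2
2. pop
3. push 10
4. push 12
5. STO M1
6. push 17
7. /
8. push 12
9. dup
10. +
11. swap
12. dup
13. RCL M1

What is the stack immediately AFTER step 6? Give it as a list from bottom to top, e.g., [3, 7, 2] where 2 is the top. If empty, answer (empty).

After op 1 (push 2): stack=[2] mem=[0,0,0,0]
After op 2 (pop): stack=[empty] mem=[0,0,0,0]
After op 3 (push 10): stack=[10] mem=[0,0,0,0]
After op 4 (push 12): stack=[10,12] mem=[0,0,0,0]
After op 5 (STO M1): stack=[10] mem=[0,12,0,0]
After op 6 (push 17): stack=[10,17] mem=[0,12,0,0]

[10, 17]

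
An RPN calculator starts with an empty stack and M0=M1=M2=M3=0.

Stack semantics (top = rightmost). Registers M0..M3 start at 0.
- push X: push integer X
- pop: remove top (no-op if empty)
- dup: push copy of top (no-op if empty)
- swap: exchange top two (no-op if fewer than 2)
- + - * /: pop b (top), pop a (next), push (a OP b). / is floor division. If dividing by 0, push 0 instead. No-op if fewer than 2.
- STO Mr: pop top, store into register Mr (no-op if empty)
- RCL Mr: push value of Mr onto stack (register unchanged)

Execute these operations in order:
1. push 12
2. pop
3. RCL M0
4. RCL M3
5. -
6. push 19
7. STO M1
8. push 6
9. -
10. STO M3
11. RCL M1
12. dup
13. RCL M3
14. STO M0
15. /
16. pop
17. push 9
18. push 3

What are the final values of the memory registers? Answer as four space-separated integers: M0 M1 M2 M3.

Answer: -6 19 0 -6

Derivation:
After op 1 (push 12): stack=[12] mem=[0,0,0,0]
After op 2 (pop): stack=[empty] mem=[0,0,0,0]
After op 3 (RCL M0): stack=[0] mem=[0,0,0,0]
After op 4 (RCL M3): stack=[0,0] mem=[0,0,0,0]
After op 5 (-): stack=[0] mem=[0,0,0,0]
After op 6 (push 19): stack=[0,19] mem=[0,0,0,0]
After op 7 (STO M1): stack=[0] mem=[0,19,0,0]
After op 8 (push 6): stack=[0,6] mem=[0,19,0,0]
After op 9 (-): stack=[-6] mem=[0,19,0,0]
After op 10 (STO M3): stack=[empty] mem=[0,19,0,-6]
After op 11 (RCL M1): stack=[19] mem=[0,19,0,-6]
After op 12 (dup): stack=[19,19] mem=[0,19,0,-6]
After op 13 (RCL M3): stack=[19,19,-6] mem=[0,19,0,-6]
After op 14 (STO M0): stack=[19,19] mem=[-6,19,0,-6]
After op 15 (/): stack=[1] mem=[-6,19,0,-6]
After op 16 (pop): stack=[empty] mem=[-6,19,0,-6]
After op 17 (push 9): stack=[9] mem=[-6,19,0,-6]
After op 18 (push 3): stack=[9,3] mem=[-6,19,0,-6]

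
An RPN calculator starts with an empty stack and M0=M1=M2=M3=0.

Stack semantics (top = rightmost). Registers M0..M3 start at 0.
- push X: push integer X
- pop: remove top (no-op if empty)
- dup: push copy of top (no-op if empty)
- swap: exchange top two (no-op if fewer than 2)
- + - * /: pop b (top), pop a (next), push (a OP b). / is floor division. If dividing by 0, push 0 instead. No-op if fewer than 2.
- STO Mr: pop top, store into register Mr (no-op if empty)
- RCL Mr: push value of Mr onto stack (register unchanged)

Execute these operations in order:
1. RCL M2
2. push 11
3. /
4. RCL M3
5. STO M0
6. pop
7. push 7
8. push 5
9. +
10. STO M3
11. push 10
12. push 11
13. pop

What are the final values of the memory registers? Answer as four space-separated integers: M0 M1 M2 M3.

After op 1 (RCL M2): stack=[0] mem=[0,0,0,0]
After op 2 (push 11): stack=[0,11] mem=[0,0,0,0]
After op 3 (/): stack=[0] mem=[0,0,0,0]
After op 4 (RCL M3): stack=[0,0] mem=[0,0,0,0]
After op 5 (STO M0): stack=[0] mem=[0,0,0,0]
After op 6 (pop): stack=[empty] mem=[0,0,0,0]
After op 7 (push 7): stack=[7] mem=[0,0,0,0]
After op 8 (push 5): stack=[7,5] mem=[0,0,0,0]
After op 9 (+): stack=[12] mem=[0,0,0,0]
After op 10 (STO M3): stack=[empty] mem=[0,0,0,12]
After op 11 (push 10): stack=[10] mem=[0,0,0,12]
After op 12 (push 11): stack=[10,11] mem=[0,0,0,12]
After op 13 (pop): stack=[10] mem=[0,0,0,12]

Answer: 0 0 0 12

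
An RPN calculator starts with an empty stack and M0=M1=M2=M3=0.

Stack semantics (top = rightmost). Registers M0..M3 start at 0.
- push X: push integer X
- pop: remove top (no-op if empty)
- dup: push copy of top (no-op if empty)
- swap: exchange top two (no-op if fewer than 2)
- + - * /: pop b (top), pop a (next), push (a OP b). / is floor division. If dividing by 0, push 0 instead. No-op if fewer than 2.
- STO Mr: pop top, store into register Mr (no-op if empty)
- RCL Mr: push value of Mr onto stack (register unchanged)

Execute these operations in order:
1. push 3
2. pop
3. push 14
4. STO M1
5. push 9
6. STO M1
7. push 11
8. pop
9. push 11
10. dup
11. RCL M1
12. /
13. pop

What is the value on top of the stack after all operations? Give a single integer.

Answer: 11

Derivation:
After op 1 (push 3): stack=[3] mem=[0,0,0,0]
After op 2 (pop): stack=[empty] mem=[0,0,0,0]
After op 3 (push 14): stack=[14] mem=[0,0,0,0]
After op 4 (STO M1): stack=[empty] mem=[0,14,0,0]
After op 5 (push 9): stack=[9] mem=[0,14,0,0]
After op 6 (STO M1): stack=[empty] mem=[0,9,0,0]
After op 7 (push 11): stack=[11] mem=[0,9,0,0]
After op 8 (pop): stack=[empty] mem=[0,9,0,0]
After op 9 (push 11): stack=[11] mem=[0,9,0,0]
After op 10 (dup): stack=[11,11] mem=[0,9,0,0]
After op 11 (RCL M1): stack=[11,11,9] mem=[0,9,0,0]
After op 12 (/): stack=[11,1] mem=[0,9,0,0]
After op 13 (pop): stack=[11] mem=[0,9,0,0]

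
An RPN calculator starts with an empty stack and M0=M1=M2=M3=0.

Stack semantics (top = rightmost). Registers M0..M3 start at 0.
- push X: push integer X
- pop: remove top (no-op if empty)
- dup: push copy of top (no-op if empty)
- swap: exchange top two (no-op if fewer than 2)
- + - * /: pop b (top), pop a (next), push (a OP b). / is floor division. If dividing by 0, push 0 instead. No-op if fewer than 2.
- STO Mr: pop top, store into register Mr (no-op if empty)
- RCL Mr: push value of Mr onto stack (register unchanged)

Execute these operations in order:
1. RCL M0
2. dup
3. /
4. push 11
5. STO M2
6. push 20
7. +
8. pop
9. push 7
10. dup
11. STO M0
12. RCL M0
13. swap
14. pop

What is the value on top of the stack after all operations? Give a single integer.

Answer: 7

Derivation:
After op 1 (RCL M0): stack=[0] mem=[0,0,0,0]
After op 2 (dup): stack=[0,0] mem=[0,0,0,0]
After op 3 (/): stack=[0] mem=[0,0,0,0]
After op 4 (push 11): stack=[0,11] mem=[0,0,0,0]
After op 5 (STO M2): stack=[0] mem=[0,0,11,0]
After op 6 (push 20): stack=[0,20] mem=[0,0,11,0]
After op 7 (+): stack=[20] mem=[0,0,11,0]
After op 8 (pop): stack=[empty] mem=[0,0,11,0]
After op 9 (push 7): stack=[7] mem=[0,0,11,0]
After op 10 (dup): stack=[7,7] mem=[0,0,11,0]
After op 11 (STO M0): stack=[7] mem=[7,0,11,0]
After op 12 (RCL M0): stack=[7,7] mem=[7,0,11,0]
After op 13 (swap): stack=[7,7] mem=[7,0,11,0]
After op 14 (pop): stack=[7] mem=[7,0,11,0]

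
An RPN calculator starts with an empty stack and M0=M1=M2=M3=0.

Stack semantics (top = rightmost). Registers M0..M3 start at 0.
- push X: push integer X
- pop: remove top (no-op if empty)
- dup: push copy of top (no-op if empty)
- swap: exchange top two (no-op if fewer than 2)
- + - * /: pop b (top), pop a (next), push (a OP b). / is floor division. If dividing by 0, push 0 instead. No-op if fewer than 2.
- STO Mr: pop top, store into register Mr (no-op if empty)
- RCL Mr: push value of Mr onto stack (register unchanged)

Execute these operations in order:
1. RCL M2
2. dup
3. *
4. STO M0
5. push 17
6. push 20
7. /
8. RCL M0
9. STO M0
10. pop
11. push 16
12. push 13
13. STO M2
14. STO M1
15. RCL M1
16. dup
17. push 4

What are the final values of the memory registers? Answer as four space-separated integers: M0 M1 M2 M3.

After op 1 (RCL M2): stack=[0] mem=[0,0,0,0]
After op 2 (dup): stack=[0,0] mem=[0,0,0,0]
After op 3 (*): stack=[0] mem=[0,0,0,0]
After op 4 (STO M0): stack=[empty] mem=[0,0,0,0]
After op 5 (push 17): stack=[17] mem=[0,0,0,0]
After op 6 (push 20): stack=[17,20] mem=[0,0,0,0]
After op 7 (/): stack=[0] mem=[0,0,0,0]
After op 8 (RCL M0): stack=[0,0] mem=[0,0,0,0]
After op 9 (STO M0): stack=[0] mem=[0,0,0,0]
After op 10 (pop): stack=[empty] mem=[0,0,0,0]
After op 11 (push 16): stack=[16] mem=[0,0,0,0]
After op 12 (push 13): stack=[16,13] mem=[0,0,0,0]
After op 13 (STO M2): stack=[16] mem=[0,0,13,0]
After op 14 (STO M1): stack=[empty] mem=[0,16,13,0]
After op 15 (RCL M1): stack=[16] mem=[0,16,13,0]
After op 16 (dup): stack=[16,16] mem=[0,16,13,0]
After op 17 (push 4): stack=[16,16,4] mem=[0,16,13,0]

Answer: 0 16 13 0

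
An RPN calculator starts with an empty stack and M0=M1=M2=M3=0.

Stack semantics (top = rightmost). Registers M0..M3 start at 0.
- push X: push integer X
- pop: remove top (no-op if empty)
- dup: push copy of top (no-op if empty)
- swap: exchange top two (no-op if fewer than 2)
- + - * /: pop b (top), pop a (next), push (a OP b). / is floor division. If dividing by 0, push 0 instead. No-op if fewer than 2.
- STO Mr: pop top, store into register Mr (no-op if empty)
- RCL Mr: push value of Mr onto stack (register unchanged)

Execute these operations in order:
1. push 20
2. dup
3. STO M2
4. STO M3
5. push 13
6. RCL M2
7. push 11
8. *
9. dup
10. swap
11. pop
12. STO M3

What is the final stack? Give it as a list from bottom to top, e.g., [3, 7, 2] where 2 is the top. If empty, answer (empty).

Answer: [13]

Derivation:
After op 1 (push 20): stack=[20] mem=[0,0,0,0]
After op 2 (dup): stack=[20,20] mem=[0,0,0,0]
After op 3 (STO M2): stack=[20] mem=[0,0,20,0]
After op 4 (STO M3): stack=[empty] mem=[0,0,20,20]
After op 5 (push 13): stack=[13] mem=[0,0,20,20]
After op 6 (RCL M2): stack=[13,20] mem=[0,0,20,20]
After op 7 (push 11): stack=[13,20,11] mem=[0,0,20,20]
After op 8 (*): stack=[13,220] mem=[0,0,20,20]
After op 9 (dup): stack=[13,220,220] mem=[0,0,20,20]
After op 10 (swap): stack=[13,220,220] mem=[0,0,20,20]
After op 11 (pop): stack=[13,220] mem=[0,0,20,20]
After op 12 (STO M3): stack=[13] mem=[0,0,20,220]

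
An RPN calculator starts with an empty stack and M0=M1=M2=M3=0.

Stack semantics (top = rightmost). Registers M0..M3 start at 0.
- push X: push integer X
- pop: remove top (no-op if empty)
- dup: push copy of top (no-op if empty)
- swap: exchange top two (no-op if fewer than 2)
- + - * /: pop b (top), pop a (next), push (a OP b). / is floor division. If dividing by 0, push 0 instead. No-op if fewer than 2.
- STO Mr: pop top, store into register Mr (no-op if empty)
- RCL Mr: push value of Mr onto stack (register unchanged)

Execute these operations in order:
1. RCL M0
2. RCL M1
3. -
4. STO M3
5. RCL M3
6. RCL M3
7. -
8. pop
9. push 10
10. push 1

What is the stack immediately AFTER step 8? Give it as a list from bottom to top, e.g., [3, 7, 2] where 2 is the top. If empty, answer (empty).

After op 1 (RCL M0): stack=[0] mem=[0,0,0,0]
After op 2 (RCL M1): stack=[0,0] mem=[0,0,0,0]
After op 3 (-): stack=[0] mem=[0,0,0,0]
After op 4 (STO M3): stack=[empty] mem=[0,0,0,0]
After op 5 (RCL M3): stack=[0] mem=[0,0,0,0]
After op 6 (RCL M3): stack=[0,0] mem=[0,0,0,0]
After op 7 (-): stack=[0] mem=[0,0,0,0]
After op 8 (pop): stack=[empty] mem=[0,0,0,0]

(empty)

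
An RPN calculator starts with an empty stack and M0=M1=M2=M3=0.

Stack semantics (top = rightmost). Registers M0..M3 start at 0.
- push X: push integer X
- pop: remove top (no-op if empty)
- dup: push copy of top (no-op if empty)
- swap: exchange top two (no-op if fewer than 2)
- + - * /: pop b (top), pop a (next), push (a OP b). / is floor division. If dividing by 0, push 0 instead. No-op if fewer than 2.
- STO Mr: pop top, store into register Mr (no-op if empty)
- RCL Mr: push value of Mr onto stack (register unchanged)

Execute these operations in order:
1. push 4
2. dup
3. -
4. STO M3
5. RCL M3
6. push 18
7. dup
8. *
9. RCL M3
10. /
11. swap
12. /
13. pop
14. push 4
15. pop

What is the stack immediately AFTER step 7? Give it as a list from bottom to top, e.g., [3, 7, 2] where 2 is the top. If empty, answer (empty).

After op 1 (push 4): stack=[4] mem=[0,0,0,0]
After op 2 (dup): stack=[4,4] mem=[0,0,0,0]
After op 3 (-): stack=[0] mem=[0,0,0,0]
After op 4 (STO M3): stack=[empty] mem=[0,0,0,0]
After op 5 (RCL M3): stack=[0] mem=[0,0,0,0]
After op 6 (push 18): stack=[0,18] mem=[0,0,0,0]
After op 7 (dup): stack=[0,18,18] mem=[0,0,0,0]

[0, 18, 18]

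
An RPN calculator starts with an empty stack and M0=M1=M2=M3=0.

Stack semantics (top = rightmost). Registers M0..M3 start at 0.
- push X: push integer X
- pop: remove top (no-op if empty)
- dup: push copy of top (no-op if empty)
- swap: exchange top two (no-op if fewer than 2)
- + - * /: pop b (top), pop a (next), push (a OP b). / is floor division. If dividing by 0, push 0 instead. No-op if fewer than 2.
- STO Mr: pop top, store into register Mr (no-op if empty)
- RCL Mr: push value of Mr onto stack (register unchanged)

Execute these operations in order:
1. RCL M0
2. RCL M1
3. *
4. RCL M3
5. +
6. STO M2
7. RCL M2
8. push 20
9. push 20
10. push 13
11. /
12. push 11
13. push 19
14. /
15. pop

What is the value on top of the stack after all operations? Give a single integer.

Answer: 1

Derivation:
After op 1 (RCL M0): stack=[0] mem=[0,0,0,0]
After op 2 (RCL M1): stack=[0,0] mem=[0,0,0,0]
After op 3 (*): stack=[0] mem=[0,0,0,0]
After op 4 (RCL M3): stack=[0,0] mem=[0,0,0,0]
After op 5 (+): stack=[0] mem=[0,0,0,0]
After op 6 (STO M2): stack=[empty] mem=[0,0,0,0]
After op 7 (RCL M2): stack=[0] mem=[0,0,0,0]
After op 8 (push 20): stack=[0,20] mem=[0,0,0,0]
After op 9 (push 20): stack=[0,20,20] mem=[0,0,0,0]
After op 10 (push 13): stack=[0,20,20,13] mem=[0,0,0,0]
After op 11 (/): stack=[0,20,1] mem=[0,0,0,0]
After op 12 (push 11): stack=[0,20,1,11] mem=[0,0,0,0]
After op 13 (push 19): stack=[0,20,1,11,19] mem=[0,0,0,0]
After op 14 (/): stack=[0,20,1,0] mem=[0,0,0,0]
After op 15 (pop): stack=[0,20,1] mem=[0,0,0,0]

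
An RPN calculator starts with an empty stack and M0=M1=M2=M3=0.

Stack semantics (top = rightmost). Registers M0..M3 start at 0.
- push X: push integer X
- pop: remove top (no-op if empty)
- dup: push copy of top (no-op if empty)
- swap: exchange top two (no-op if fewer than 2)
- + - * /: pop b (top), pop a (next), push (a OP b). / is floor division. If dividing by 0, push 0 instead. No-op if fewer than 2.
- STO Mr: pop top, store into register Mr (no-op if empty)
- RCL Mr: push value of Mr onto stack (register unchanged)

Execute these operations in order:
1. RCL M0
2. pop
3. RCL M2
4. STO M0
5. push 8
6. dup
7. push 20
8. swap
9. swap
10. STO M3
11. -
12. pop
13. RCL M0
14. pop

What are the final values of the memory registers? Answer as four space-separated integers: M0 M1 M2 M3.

Answer: 0 0 0 20

Derivation:
After op 1 (RCL M0): stack=[0] mem=[0,0,0,0]
After op 2 (pop): stack=[empty] mem=[0,0,0,0]
After op 3 (RCL M2): stack=[0] mem=[0,0,0,0]
After op 4 (STO M0): stack=[empty] mem=[0,0,0,0]
After op 5 (push 8): stack=[8] mem=[0,0,0,0]
After op 6 (dup): stack=[8,8] mem=[0,0,0,0]
After op 7 (push 20): stack=[8,8,20] mem=[0,0,0,0]
After op 8 (swap): stack=[8,20,8] mem=[0,0,0,0]
After op 9 (swap): stack=[8,8,20] mem=[0,0,0,0]
After op 10 (STO M3): stack=[8,8] mem=[0,0,0,20]
After op 11 (-): stack=[0] mem=[0,0,0,20]
After op 12 (pop): stack=[empty] mem=[0,0,0,20]
After op 13 (RCL M0): stack=[0] mem=[0,0,0,20]
After op 14 (pop): stack=[empty] mem=[0,0,0,20]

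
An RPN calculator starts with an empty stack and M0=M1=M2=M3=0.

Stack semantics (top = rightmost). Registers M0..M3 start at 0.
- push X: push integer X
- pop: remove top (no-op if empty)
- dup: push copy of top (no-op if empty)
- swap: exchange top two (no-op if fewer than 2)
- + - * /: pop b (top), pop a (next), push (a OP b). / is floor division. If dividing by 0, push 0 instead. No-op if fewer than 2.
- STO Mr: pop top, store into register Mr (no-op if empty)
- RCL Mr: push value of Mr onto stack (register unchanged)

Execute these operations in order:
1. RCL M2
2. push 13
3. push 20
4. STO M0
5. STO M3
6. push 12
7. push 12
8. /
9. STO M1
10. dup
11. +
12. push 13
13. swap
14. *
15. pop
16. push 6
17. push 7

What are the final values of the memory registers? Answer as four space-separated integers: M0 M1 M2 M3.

After op 1 (RCL M2): stack=[0] mem=[0,0,0,0]
After op 2 (push 13): stack=[0,13] mem=[0,0,0,0]
After op 3 (push 20): stack=[0,13,20] mem=[0,0,0,0]
After op 4 (STO M0): stack=[0,13] mem=[20,0,0,0]
After op 5 (STO M3): stack=[0] mem=[20,0,0,13]
After op 6 (push 12): stack=[0,12] mem=[20,0,0,13]
After op 7 (push 12): stack=[0,12,12] mem=[20,0,0,13]
After op 8 (/): stack=[0,1] mem=[20,0,0,13]
After op 9 (STO M1): stack=[0] mem=[20,1,0,13]
After op 10 (dup): stack=[0,0] mem=[20,1,0,13]
After op 11 (+): stack=[0] mem=[20,1,0,13]
After op 12 (push 13): stack=[0,13] mem=[20,1,0,13]
After op 13 (swap): stack=[13,0] mem=[20,1,0,13]
After op 14 (*): stack=[0] mem=[20,1,0,13]
After op 15 (pop): stack=[empty] mem=[20,1,0,13]
After op 16 (push 6): stack=[6] mem=[20,1,0,13]
After op 17 (push 7): stack=[6,7] mem=[20,1,0,13]

Answer: 20 1 0 13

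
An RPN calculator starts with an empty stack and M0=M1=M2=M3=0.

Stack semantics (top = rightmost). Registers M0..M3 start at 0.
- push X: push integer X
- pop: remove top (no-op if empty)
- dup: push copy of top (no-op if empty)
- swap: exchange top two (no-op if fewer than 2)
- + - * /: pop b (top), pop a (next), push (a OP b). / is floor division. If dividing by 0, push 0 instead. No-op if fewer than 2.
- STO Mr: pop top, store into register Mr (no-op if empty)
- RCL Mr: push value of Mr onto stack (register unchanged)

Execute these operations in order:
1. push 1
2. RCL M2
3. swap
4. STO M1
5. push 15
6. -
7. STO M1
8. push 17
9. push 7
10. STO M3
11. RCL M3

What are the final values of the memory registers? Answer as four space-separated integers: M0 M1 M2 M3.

After op 1 (push 1): stack=[1] mem=[0,0,0,0]
After op 2 (RCL M2): stack=[1,0] mem=[0,0,0,0]
After op 3 (swap): stack=[0,1] mem=[0,0,0,0]
After op 4 (STO M1): stack=[0] mem=[0,1,0,0]
After op 5 (push 15): stack=[0,15] mem=[0,1,0,0]
After op 6 (-): stack=[-15] mem=[0,1,0,0]
After op 7 (STO M1): stack=[empty] mem=[0,-15,0,0]
After op 8 (push 17): stack=[17] mem=[0,-15,0,0]
After op 9 (push 7): stack=[17,7] mem=[0,-15,0,0]
After op 10 (STO M3): stack=[17] mem=[0,-15,0,7]
After op 11 (RCL M3): stack=[17,7] mem=[0,-15,0,7]

Answer: 0 -15 0 7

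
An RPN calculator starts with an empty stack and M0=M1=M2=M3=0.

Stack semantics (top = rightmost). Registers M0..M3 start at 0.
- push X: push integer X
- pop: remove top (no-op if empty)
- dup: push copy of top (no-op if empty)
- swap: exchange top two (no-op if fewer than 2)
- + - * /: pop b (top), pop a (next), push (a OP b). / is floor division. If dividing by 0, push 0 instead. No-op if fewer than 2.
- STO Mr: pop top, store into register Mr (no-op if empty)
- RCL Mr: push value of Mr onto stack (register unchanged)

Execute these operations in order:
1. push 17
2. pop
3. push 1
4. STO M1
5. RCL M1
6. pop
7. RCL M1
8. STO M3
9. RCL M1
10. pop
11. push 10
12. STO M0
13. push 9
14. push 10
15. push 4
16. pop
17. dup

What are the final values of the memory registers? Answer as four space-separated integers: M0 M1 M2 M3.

Answer: 10 1 0 1

Derivation:
After op 1 (push 17): stack=[17] mem=[0,0,0,0]
After op 2 (pop): stack=[empty] mem=[0,0,0,0]
After op 3 (push 1): stack=[1] mem=[0,0,0,0]
After op 4 (STO M1): stack=[empty] mem=[0,1,0,0]
After op 5 (RCL M1): stack=[1] mem=[0,1,0,0]
After op 6 (pop): stack=[empty] mem=[0,1,0,0]
After op 7 (RCL M1): stack=[1] mem=[0,1,0,0]
After op 8 (STO M3): stack=[empty] mem=[0,1,0,1]
After op 9 (RCL M1): stack=[1] mem=[0,1,0,1]
After op 10 (pop): stack=[empty] mem=[0,1,0,1]
After op 11 (push 10): stack=[10] mem=[0,1,0,1]
After op 12 (STO M0): stack=[empty] mem=[10,1,0,1]
After op 13 (push 9): stack=[9] mem=[10,1,0,1]
After op 14 (push 10): stack=[9,10] mem=[10,1,0,1]
After op 15 (push 4): stack=[9,10,4] mem=[10,1,0,1]
After op 16 (pop): stack=[9,10] mem=[10,1,0,1]
After op 17 (dup): stack=[9,10,10] mem=[10,1,0,1]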